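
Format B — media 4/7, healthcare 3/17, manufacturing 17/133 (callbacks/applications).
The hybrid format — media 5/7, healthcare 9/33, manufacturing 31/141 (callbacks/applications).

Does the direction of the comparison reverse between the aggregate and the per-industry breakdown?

Media: Format B 4/7 = 57.1%, the hybrid format 5/7 = 71.4% → the hybrid format
Healthcare: Format B 3/17 = 17.6%, the hybrid format 9/33 = 27.3% → the hybrid format
Manufacturing: Format B 17/133 = 12.8%, the hybrid format 31/141 = 22.0% → the hybrid format
Overall: Format B 24/157 = 15.3%, the hybrid format 45/181 = 24.9% → the hybrid format
The hybrid format wins overall and in every industry group — no reversal.

No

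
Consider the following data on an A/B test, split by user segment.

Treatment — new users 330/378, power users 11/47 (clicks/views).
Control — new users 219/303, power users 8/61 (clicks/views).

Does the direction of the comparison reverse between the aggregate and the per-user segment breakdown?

New users: Treatment 330/378 = 87.3%, Control 219/303 = 72.3% → Treatment
Power users: Treatment 11/47 = 23.4%, Control 8/61 = 13.1% → Treatment
Overall: Treatment 341/425 = 80.2%, Control 227/364 = 62.4% → Treatment
Treatment wins overall and in every user group — no reversal.

No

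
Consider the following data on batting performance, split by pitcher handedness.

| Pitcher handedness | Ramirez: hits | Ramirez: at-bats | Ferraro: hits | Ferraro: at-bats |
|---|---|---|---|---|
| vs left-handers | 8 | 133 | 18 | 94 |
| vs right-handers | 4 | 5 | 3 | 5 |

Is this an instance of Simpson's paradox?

Vs left-handers: Ramirez 8/133 = 6.0%, Ferraro 18/94 = 19.1% → Ferraro
Vs right-handers: Ramirez 4/5 = 80.0%, Ferraro 3/5 = 60.0% → Ramirez
Overall: Ramirez 12/138 = 8.7%, Ferraro 21/99 = 21.2% → Ferraro
Neither sweeps: Ramirez wins 1 of 2 groups, Ferraro wins 1. Ferraro wins overall but not every group — no Simpson reversal.

No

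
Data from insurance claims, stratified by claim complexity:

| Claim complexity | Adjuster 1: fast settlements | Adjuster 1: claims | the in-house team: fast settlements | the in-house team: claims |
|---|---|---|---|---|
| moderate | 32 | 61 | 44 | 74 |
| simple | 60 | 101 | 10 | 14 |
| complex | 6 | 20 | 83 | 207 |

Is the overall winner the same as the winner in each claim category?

No

Moderate: Adjuster 1 32/61 = 52.5%, the in-house team 44/74 = 59.5% → the in-house team
Simple: Adjuster 1 60/101 = 59.4%, the in-house team 10/14 = 71.4% → the in-house team
Complex: Adjuster 1 6/20 = 30.0%, the in-house team 83/207 = 40.1% → the in-house team
Overall: Adjuster 1 98/182 = 53.8%, the in-house team 137/295 = 46.4% → Adjuster 1
The in-house team wins each claim group but Adjuster 1 wins overall — the comparison reverses. The in-house team's claims skew toward complex, which has a lower base rate.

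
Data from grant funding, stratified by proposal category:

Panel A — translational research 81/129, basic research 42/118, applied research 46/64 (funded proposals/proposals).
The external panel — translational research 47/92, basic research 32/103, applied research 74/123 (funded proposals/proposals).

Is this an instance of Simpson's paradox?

No

Translational research: Panel A 81/129 = 62.8%, the external panel 47/92 = 51.1% → Panel A
Basic research: Panel A 42/118 = 35.6%, the external panel 32/103 = 31.1% → Panel A
Applied research: Panel A 46/64 = 71.9%, the external panel 74/123 = 60.2% → Panel A
Overall: Panel A 169/311 = 54.3%, the external panel 153/318 = 48.1% → Panel A
Panel A wins overall and in every proposal group — no reversal.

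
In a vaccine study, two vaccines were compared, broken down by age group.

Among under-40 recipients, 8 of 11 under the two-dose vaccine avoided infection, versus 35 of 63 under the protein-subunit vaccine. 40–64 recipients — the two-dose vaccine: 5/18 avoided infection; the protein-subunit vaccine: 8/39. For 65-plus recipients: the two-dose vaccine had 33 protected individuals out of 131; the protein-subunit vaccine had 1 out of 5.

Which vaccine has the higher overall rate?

the protein-subunit vaccine

Under-40: the two-dose vaccine 8/11 = 72.7%, the protein-subunit vaccine 35/63 = 55.6% → the two-dose vaccine
40–64: the two-dose vaccine 5/18 = 27.8%, the protein-subunit vaccine 8/39 = 20.5% → the two-dose vaccine
65-plus: the two-dose vaccine 33/131 = 25.2%, the protein-subunit vaccine 1/5 = 20.0% → the two-dose vaccine
Overall: the two-dose vaccine 46/160 = 28.8%, the protein-subunit vaccine 44/107 = 41.1% → the protein-subunit vaccine
(The two-dose vaccine wins every age group but the protein-subunit vaccine wins overall — the two-dose vaccine's recipients skew toward the low-rate 65-plus group.)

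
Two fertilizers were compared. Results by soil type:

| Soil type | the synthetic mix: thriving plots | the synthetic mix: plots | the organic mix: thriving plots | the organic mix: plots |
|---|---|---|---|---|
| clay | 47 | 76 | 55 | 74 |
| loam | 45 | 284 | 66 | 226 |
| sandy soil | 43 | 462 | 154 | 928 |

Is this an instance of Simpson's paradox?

No

Clay: the synthetic mix 47/76 = 61.8%, the organic mix 55/74 = 74.3% → the organic mix
Loam: the synthetic mix 45/284 = 15.8%, the organic mix 66/226 = 29.2% → the organic mix
Sandy soil: the synthetic mix 43/462 = 9.3%, the organic mix 154/928 = 16.6% → the organic mix
Overall: the synthetic mix 135/822 = 16.4%, the organic mix 275/1228 = 22.4% → the organic mix
The organic mix wins overall and in every soil group — no reversal.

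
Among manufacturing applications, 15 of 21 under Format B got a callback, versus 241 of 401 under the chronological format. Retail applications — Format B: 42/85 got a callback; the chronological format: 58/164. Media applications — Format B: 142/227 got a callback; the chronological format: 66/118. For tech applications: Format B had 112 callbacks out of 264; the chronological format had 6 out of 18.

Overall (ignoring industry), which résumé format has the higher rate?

Manufacturing: Format B 15/21 = 71.4%, the chronological format 241/401 = 60.1% → Format B
Retail: Format B 42/85 = 49.4%, the chronological format 58/164 = 35.4% → Format B
Media: Format B 142/227 = 62.6%, the chronological format 66/118 = 55.9% → Format B
Tech: Format B 112/264 = 42.4%, the chronological format 6/18 = 33.3% → Format B
Overall: Format B 311/597 = 52.1%, the chronological format 371/701 = 52.9% → the chronological format
(Format B wins every industry group but the chronological format wins overall — Format B's applications skew toward the low-rate tech group.)

the chronological format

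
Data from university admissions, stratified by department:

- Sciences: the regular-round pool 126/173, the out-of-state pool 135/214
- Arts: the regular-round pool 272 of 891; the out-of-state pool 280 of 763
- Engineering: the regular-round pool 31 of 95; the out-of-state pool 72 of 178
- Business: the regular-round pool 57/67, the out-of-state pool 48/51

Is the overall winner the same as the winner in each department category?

No

Sciences: the regular-round pool 126/173 = 72.8%, the out-of-state pool 135/214 = 63.1% → the regular-round pool
Arts: the regular-round pool 272/891 = 30.5%, the out-of-state pool 280/763 = 36.7% → the out-of-state pool
Engineering: the regular-round pool 31/95 = 32.6%, the out-of-state pool 72/178 = 40.4% → the out-of-state pool
Business: the regular-round pool 57/67 = 85.1%, the out-of-state pool 48/51 = 94.1% → the out-of-state pool
Overall: the regular-round pool 486/1226 = 39.6%, the out-of-state pool 535/1206 = 44.4% → the out-of-state pool
Neither sweeps: the regular-round pool wins 1 of 4 groups, the out-of-state pool wins 3. The out-of-state pool wins overall but not every group — no Simpson reversal.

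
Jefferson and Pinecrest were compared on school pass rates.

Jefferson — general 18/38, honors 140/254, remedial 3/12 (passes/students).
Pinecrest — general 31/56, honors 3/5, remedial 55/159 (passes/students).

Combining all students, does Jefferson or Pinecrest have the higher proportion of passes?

General: Jefferson 18/38 = 47.4%, Pinecrest 31/56 = 55.4% → Pinecrest
Honors: Jefferson 140/254 = 55.1%, Pinecrest 3/5 = 60.0% → Pinecrest
Remedial: Jefferson 3/12 = 25.0%, Pinecrest 55/159 = 34.6% → Pinecrest
Overall: Jefferson 161/304 = 53.0%, Pinecrest 89/220 = 40.5% → Jefferson
(Pinecrest wins every student group but Jefferson wins overall — Pinecrest's students skew toward the low-rate remedial group.)

Jefferson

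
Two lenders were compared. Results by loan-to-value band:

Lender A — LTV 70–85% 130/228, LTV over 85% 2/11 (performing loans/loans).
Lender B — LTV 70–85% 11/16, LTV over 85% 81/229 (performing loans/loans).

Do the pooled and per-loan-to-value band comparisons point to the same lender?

LTV 70–85%: Lender A 130/228 = 57.0%, Lender B 11/16 = 68.8% → Lender B
LTV over 85%: Lender A 2/11 = 18.2%, Lender B 81/229 = 35.4% → Lender B
Overall: Lender A 132/239 = 55.2%, Lender B 92/245 = 37.6% → Lender A
Lender B wins each loan-to-value group but Lender A wins overall — the comparison reverses. Lender B's loans skew toward LTV over 85%, which has a lower base rate.

No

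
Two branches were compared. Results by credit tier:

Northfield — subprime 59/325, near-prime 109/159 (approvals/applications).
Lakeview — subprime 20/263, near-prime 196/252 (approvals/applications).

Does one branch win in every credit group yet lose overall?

No

Subprime: Northfield 59/325 = 18.2%, Lakeview 20/263 = 7.6% → Northfield
Near-prime: Northfield 109/159 = 68.6%, Lakeview 196/252 = 77.8% → Lakeview
Overall: Northfield 168/484 = 34.7%, Lakeview 216/515 = 41.9% → Lakeview
Neither sweeps: Northfield wins 1 of 2 groups, Lakeview wins 1. Lakeview wins overall but not every group — no Simpson reversal.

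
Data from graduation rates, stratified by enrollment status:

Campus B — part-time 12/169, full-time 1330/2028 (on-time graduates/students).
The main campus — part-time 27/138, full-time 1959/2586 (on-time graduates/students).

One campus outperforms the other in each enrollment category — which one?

the main campus

Part-time: Campus B 12/169 = 7.1%, the main campus 27/138 = 19.6% → the main campus
Full-time: Campus B 1330/2028 = 65.6%, the main campus 1959/2586 = 75.8% → the main campus
The main campus has the higher rate in both groups.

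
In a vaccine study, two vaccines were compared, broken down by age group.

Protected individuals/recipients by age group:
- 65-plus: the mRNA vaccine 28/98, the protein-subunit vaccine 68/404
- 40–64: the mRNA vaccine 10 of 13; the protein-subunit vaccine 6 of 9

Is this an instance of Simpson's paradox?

65-plus: the mRNA vaccine 28/98 = 28.6%, the protein-subunit vaccine 68/404 = 16.8% → the mRNA vaccine
40–64: the mRNA vaccine 10/13 = 76.9%, the protein-subunit vaccine 6/9 = 66.7% → the mRNA vaccine
Overall: the mRNA vaccine 38/111 = 34.2%, the protein-subunit vaccine 74/413 = 17.9% → the mRNA vaccine
The mRNA vaccine wins overall and in every age group — no reversal.

No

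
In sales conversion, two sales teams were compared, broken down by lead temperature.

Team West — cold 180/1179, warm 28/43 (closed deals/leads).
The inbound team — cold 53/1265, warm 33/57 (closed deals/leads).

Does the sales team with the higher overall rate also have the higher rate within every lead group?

Yes

Cold: Team West 180/1179 = 15.3%, the inbound team 53/1265 = 4.2% → Team West
Warm: Team West 28/43 = 65.1%, the inbound team 33/57 = 57.9% → Team West
Overall: Team West 208/1222 = 17.0%, the inbound team 86/1322 = 6.5% → Team West
Team West wins overall and in every lead group — no reversal.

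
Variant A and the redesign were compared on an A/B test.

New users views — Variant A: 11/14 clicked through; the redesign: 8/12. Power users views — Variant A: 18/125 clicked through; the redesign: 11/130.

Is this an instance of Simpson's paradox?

New users: Variant A 11/14 = 78.6%, the redesign 8/12 = 66.7% → Variant A
Power users: Variant A 18/125 = 14.4%, the redesign 11/130 = 8.5% → Variant A
Overall: Variant A 29/139 = 20.9%, the redesign 19/142 = 13.4% → Variant A
Variant A wins overall and in every user group — no reversal.

No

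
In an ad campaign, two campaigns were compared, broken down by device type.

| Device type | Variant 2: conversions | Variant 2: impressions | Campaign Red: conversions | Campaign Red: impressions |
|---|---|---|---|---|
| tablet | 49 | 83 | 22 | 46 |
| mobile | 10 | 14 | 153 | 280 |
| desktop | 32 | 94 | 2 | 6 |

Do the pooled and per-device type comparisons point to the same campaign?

Tablet: Variant 2 49/83 = 59.0%, Campaign Red 22/46 = 47.8% → Variant 2
Mobile: Variant 2 10/14 = 71.4%, Campaign Red 153/280 = 54.6% → Variant 2
Desktop: Variant 2 32/94 = 34.0%, Campaign Red 2/6 = 33.3% → Variant 2
Overall: Variant 2 91/191 = 47.6%, Campaign Red 177/332 = 53.3% → Campaign Red
Variant 2 wins each device group but Campaign Red wins overall — the comparison reverses. Variant 2's impressions skew toward desktop, which has a lower base rate.

No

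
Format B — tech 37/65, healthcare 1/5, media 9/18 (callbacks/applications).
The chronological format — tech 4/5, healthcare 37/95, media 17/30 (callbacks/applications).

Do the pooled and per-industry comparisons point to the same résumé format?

No

Tech: Format B 37/65 = 56.9%, the chronological format 4/5 = 80.0% → the chronological format
Healthcare: Format B 1/5 = 20.0%, the chronological format 37/95 = 38.9% → the chronological format
Media: Format B 9/18 = 50.0%, the chronological format 17/30 = 56.7% → the chronological format
Overall: Format B 47/88 = 53.4%, the chronological format 58/130 = 44.6% → Format B
The chronological format wins each industry group but Format B wins overall — the comparison reverses. The chronological format's applications skew toward healthcare, which has a lower base rate.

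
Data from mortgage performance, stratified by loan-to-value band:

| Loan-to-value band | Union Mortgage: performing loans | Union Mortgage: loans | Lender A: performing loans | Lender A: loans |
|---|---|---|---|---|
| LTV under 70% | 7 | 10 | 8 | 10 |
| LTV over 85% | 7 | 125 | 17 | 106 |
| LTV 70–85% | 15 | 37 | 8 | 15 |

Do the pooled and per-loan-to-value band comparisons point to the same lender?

LTV under 70%: Union Mortgage 7/10 = 70.0%, Lender A 8/10 = 80.0% → Lender A
LTV over 85%: Union Mortgage 7/125 = 5.6%, Lender A 17/106 = 16.0% → Lender A
LTV 70–85%: Union Mortgage 15/37 = 40.5%, Lender A 8/15 = 53.3% → Lender A
Overall: Union Mortgage 29/172 = 16.9%, Lender A 33/131 = 25.2% → Lender A
Lender A wins overall and in every loan-to-value group — no reversal.

Yes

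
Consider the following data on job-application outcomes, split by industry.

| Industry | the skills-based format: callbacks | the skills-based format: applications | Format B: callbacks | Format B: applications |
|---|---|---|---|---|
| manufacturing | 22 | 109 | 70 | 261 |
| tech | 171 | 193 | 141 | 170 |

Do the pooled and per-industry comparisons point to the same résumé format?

Manufacturing: the skills-based format 22/109 = 20.2%, Format B 70/261 = 26.8% → Format B
Tech: the skills-based format 171/193 = 88.6%, Format B 141/170 = 82.9% → the skills-based format
Overall: the skills-based format 193/302 = 63.9%, Format B 211/431 = 49.0% → the skills-based format
Neither sweeps: the skills-based format wins 1 of 2 groups, Format B wins 1. The skills-based format wins overall but not every group — no Simpson reversal.

No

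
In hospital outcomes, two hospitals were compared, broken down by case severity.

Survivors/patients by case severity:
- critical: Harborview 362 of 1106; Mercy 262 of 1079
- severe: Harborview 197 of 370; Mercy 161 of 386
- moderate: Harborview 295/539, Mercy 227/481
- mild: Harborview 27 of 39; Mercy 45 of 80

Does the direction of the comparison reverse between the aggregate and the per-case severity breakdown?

Critical: Harborview 362/1106 = 32.7%, Mercy 262/1079 = 24.3% → Harborview
Severe: Harborview 197/370 = 53.2%, Mercy 161/386 = 41.7% → Harborview
Moderate: Harborview 295/539 = 54.7%, Mercy 227/481 = 47.2% → Harborview
Mild: Harborview 27/39 = 69.2%, Mercy 45/80 = 56.2% → Harborview
Overall: Harborview 881/2054 = 42.9%, Mercy 695/2026 = 34.3% → Harborview
Harborview wins overall and in every case group — no reversal.

No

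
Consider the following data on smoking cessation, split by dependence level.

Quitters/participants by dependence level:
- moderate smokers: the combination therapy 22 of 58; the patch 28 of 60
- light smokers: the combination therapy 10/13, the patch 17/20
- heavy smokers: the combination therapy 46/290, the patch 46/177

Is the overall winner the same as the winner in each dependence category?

Moderate smokers: the combination therapy 22/58 = 37.9%, the patch 28/60 = 46.7% → the patch
Light smokers: the combination therapy 10/13 = 76.9%, the patch 17/20 = 85.0% → the patch
Heavy smokers: the combination therapy 46/290 = 15.9%, the patch 46/177 = 26.0% → the patch
Overall: the combination therapy 78/361 = 21.6%, the patch 91/257 = 35.4% → the patch
The patch wins overall and in every dependence group — no reversal.

Yes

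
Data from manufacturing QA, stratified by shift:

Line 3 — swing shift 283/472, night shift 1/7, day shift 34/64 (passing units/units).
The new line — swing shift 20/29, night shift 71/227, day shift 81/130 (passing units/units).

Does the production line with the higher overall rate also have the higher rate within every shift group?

No

Swing shift: Line 3 283/472 = 60.0%, the new line 20/29 = 69.0% → the new line
Night shift: Line 3 1/7 = 14.3%, the new line 71/227 = 31.3% → the new line
Day shift: Line 3 34/64 = 53.1%, the new line 81/130 = 62.3% → the new line
Overall: Line 3 318/543 = 58.6%, the new line 172/386 = 44.6% → Line 3
The new line wins each shift group but Line 3 wins overall — the comparison reverses. The new line's units skew toward night shift, which has a lower base rate.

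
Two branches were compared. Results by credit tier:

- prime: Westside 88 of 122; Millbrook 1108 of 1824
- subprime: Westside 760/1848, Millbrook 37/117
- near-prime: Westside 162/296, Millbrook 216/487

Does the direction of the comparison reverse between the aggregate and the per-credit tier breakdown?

Yes

Prime: Westside 88/122 = 72.1%, Millbrook 1108/1824 = 60.7% → Westside
Subprime: Westside 760/1848 = 41.1%, Millbrook 37/117 = 31.6% → Westside
Near-prime: Westside 162/296 = 54.7%, Millbrook 216/487 = 44.4% → Westside
Overall: Westside 1010/2266 = 44.6%, Millbrook 1361/2428 = 56.1% → Millbrook
Westside wins each credit group but Millbrook wins overall — the comparison reverses. Westside's applications skew toward subprime, which has a lower base rate.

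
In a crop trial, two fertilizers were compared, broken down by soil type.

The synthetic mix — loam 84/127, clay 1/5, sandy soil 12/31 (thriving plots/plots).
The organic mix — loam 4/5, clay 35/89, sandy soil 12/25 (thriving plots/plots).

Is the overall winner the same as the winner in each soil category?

Loam: the synthetic mix 84/127 = 66.1%, the organic mix 4/5 = 80.0% → the organic mix
Clay: the synthetic mix 1/5 = 20.0%, the organic mix 35/89 = 39.3% → the organic mix
Sandy soil: the synthetic mix 12/31 = 38.7%, the organic mix 12/25 = 48.0% → the organic mix
Overall: the synthetic mix 97/163 = 59.5%, the organic mix 51/119 = 42.9% → the synthetic mix
The organic mix wins each soil group but the synthetic mix wins overall — the comparison reverses. The organic mix's plots skew toward clay, which has a lower base rate.

No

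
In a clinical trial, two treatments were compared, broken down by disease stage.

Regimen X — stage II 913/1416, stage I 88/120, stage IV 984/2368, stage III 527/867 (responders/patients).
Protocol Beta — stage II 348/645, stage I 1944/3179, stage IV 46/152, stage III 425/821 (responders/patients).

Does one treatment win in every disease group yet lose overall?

Stage II: Regimen X 913/1416 = 64.5%, Protocol Beta 348/645 = 54.0% → Regimen X
Stage I: Regimen X 88/120 = 73.3%, Protocol Beta 1944/3179 = 61.2% → Regimen X
Stage IV: Regimen X 984/2368 = 41.6%, Protocol Beta 46/152 = 30.3% → Regimen X
Stage III: Regimen X 527/867 = 60.8%, Protocol Beta 425/821 = 51.8% → Regimen X
Overall: Regimen X 2512/4771 = 52.7%, Protocol Beta 2763/4797 = 57.6% → Protocol Beta
Regimen X wins each disease group but Protocol Beta wins overall — the comparison reverses. Regimen X's patients skew toward stage IV, which has a lower base rate.

Yes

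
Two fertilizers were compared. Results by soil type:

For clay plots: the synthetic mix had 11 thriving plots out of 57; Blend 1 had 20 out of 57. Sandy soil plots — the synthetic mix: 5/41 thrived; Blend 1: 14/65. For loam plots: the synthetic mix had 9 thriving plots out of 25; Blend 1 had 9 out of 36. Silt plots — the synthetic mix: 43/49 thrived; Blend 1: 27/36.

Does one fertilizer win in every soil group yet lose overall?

Clay: the synthetic mix 11/57 = 19.3%, Blend 1 20/57 = 35.1% → Blend 1
Sandy soil: the synthetic mix 5/41 = 12.2%, Blend 1 14/65 = 21.5% → Blend 1
Loam: the synthetic mix 9/25 = 36.0%, Blend 1 9/36 = 25.0% → the synthetic mix
Silt: the synthetic mix 43/49 = 87.8%, Blend 1 27/36 = 75.0% → the synthetic mix
Overall: the synthetic mix 68/172 = 39.5%, Blend 1 70/194 = 36.1% → the synthetic mix
Neither sweeps: the synthetic mix wins 2 of 4 groups, Blend 1 wins 2. The synthetic mix wins overall but not every group — no Simpson reversal.

No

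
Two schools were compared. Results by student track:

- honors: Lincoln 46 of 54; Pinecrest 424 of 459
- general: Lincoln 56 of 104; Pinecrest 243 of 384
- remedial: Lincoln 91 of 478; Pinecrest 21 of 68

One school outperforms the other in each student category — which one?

Honors: Lincoln 46/54 = 85.2%, Pinecrest 424/459 = 92.4% → Pinecrest
General: Lincoln 56/104 = 53.8%, Pinecrest 243/384 = 63.3% → Pinecrest
Remedial: Lincoln 91/478 = 19.0%, Pinecrest 21/68 = 30.9% → Pinecrest
Pinecrest has the higher rate in all 3 groups.

Pinecrest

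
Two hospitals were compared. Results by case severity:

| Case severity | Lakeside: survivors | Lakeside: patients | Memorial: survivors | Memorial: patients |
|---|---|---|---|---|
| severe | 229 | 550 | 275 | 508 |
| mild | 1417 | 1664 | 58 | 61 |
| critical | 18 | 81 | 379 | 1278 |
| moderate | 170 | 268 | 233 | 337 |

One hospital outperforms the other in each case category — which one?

Severe: Lakeside 229/550 = 41.6%, Memorial 275/508 = 54.1% → Memorial
Mild: Lakeside 1417/1664 = 85.2%, Memorial 58/61 = 95.1% → Memorial
Critical: Lakeside 18/81 = 22.2%, Memorial 379/1278 = 29.7% → Memorial
Moderate: Lakeside 170/268 = 63.4%, Memorial 233/337 = 69.1% → Memorial
Memorial has the higher rate in all 4 groups.

Memorial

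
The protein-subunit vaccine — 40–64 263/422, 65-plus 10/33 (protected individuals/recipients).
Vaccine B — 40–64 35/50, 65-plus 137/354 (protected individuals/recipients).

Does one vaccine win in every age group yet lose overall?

40–64: the protein-subunit vaccine 263/422 = 62.3%, Vaccine B 35/50 = 70.0% → Vaccine B
65-plus: the protein-subunit vaccine 10/33 = 30.3%, Vaccine B 137/354 = 38.7% → Vaccine B
Overall: the protein-subunit vaccine 273/455 = 60.0%, Vaccine B 172/404 = 42.6% → the protein-subunit vaccine
Vaccine B wins each age group but the protein-subunit vaccine wins overall — the comparison reverses. Vaccine B's recipients skew toward 65-plus, which has a lower base rate.

Yes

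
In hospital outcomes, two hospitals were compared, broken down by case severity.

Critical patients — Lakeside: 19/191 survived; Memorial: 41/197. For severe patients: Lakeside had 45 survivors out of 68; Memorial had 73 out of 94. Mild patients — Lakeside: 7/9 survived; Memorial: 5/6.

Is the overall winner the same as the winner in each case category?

Critical: Lakeside 19/191 = 9.9%, Memorial 41/197 = 20.8% → Memorial
Severe: Lakeside 45/68 = 66.2%, Memorial 73/94 = 77.7% → Memorial
Mild: Lakeside 7/9 = 77.8%, Memorial 5/6 = 83.3% → Memorial
Overall: Lakeside 71/268 = 26.5%, Memorial 119/297 = 40.1% → Memorial
Memorial wins overall and in every case group — no reversal.

Yes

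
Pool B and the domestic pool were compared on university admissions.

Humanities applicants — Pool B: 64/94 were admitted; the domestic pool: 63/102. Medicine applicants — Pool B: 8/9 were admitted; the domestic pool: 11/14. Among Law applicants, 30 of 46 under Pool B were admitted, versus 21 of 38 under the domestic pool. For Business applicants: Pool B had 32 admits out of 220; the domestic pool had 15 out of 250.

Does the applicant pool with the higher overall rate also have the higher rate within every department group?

Yes

Humanities: Pool B 64/94 = 68.1%, the domestic pool 63/102 = 61.8% → Pool B
Medicine: Pool B 8/9 = 88.9%, the domestic pool 11/14 = 78.6% → Pool B
Law: Pool B 30/46 = 65.2%, the domestic pool 21/38 = 55.3% → Pool B
Business: Pool B 32/220 = 14.5%, the domestic pool 15/250 = 6.0% → Pool B
Overall: Pool B 134/369 = 36.3%, the domestic pool 110/404 = 27.2% → Pool B
Pool B wins overall and in every department group — no reversal.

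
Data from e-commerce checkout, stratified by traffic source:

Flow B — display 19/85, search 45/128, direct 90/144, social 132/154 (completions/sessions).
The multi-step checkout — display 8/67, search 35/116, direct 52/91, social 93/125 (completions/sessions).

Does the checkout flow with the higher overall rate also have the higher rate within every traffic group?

Display: Flow B 19/85 = 22.4%, the multi-step checkout 8/67 = 11.9% → Flow B
Search: Flow B 45/128 = 35.2%, the multi-step checkout 35/116 = 30.2% → Flow B
Direct: Flow B 90/144 = 62.5%, the multi-step checkout 52/91 = 57.1% → Flow B
Social: Flow B 132/154 = 85.7%, the multi-step checkout 93/125 = 74.4% → Flow B
Overall: Flow B 286/511 = 56.0%, the multi-step checkout 188/399 = 47.1% → Flow B
Flow B wins overall and in every traffic group — no reversal.

Yes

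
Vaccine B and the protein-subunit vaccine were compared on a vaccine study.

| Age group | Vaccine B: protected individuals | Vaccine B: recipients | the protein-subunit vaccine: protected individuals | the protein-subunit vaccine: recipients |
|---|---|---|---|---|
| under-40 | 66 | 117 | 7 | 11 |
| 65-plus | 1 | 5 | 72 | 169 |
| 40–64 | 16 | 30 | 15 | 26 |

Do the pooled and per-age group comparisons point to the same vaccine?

No

Under-40: Vaccine B 66/117 = 56.4%, the protein-subunit vaccine 7/11 = 63.6% → the protein-subunit vaccine
65-plus: Vaccine B 1/5 = 20.0%, the protein-subunit vaccine 72/169 = 42.6% → the protein-subunit vaccine
40–64: Vaccine B 16/30 = 53.3%, the protein-subunit vaccine 15/26 = 57.7% → the protein-subunit vaccine
Overall: Vaccine B 83/152 = 54.6%, the protein-subunit vaccine 94/206 = 45.6% → Vaccine B
The protein-subunit vaccine wins each age group but Vaccine B wins overall — the comparison reverses. The protein-subunit vaccine's recipients skew toward 65-plus, which has a lower base rate.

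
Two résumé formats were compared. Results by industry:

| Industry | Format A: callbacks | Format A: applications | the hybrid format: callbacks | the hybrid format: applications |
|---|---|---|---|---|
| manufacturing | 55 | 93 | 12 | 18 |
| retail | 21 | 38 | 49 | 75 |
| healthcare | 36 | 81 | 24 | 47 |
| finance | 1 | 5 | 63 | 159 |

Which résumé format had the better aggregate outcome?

Format A

Manufacturing: Format A 55/93 = 59.1%, the hybrid format 12/18 = 66.7% → the hybrid format
Retail: Format A 21/38 = 55.3%, the hybrid format 49/75 = 65.3% → the hybrid format
Healthcare: Format A 36/81 = 44.4%, the hybrid format 24/47 = 51.1% → the hybrid format
Finance: Format A 1/5 = 20.0%, the hybrid format 63/159 = 39.6% → the hybrid format
Overall: Format A 113/217 = 52.1%, the hybrid format 148/299 = 49.5% → Format A
(The hybrid format wins every industry group but Format A wins overall — the hybrid format's applications skew toward the low-rate finance group.)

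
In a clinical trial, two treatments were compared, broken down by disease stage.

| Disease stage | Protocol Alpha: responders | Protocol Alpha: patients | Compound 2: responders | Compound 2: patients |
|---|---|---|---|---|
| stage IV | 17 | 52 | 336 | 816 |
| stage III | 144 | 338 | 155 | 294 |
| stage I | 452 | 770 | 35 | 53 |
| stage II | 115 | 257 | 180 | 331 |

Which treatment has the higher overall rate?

Stage IV: Protocol Alpha 17/52 = 32.7%, Compound 2 336/816 = 41.2% → Compound 2
Stage III: Protocol Alpha 144/338 = 42.6%, Compound 2 155/294 = 52.7% → Compound 2
Stage I: Protocol Alpha 452/770 = 58.7%, Compound 2 35/53 = 66.0% → Compound 2
Stage II: Protocol Alpha 115/257 = 44.7%, Compound 2 180/331 = 54.4% → Compound 2
Overall: Protocol Alpha 728/1417 = 51.4%, Compound 2 706/1494 = 47.3% → Protocol Alpha
(Compound 2 wins every disease group but Protocol Alpha wins overall — Compound 2's patients skew toward the low-rate stage IV group.)

Protocol Alpha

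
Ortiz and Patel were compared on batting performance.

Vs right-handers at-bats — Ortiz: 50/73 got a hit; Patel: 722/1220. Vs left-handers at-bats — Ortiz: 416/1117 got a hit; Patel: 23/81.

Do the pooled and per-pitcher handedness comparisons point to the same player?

Vs right-handers: Ortiz 50/73 = 68.5%, Patel 722/1220 = 59.2% → Ortiz
Vs left-handers: Ortiz 416/1117 = 37.2%, Patel 23/81 = 28.4% → Ortiz
Overall: Ortiz 466/1190 = 39.2%, Patel 745/1301 = 57.3% → Patel
Ortiz wins each pitcher group but Patel wins overall — the comparison reverses. Ortiz's at-bats skew toward vs left-handers, which has a lower base rate.

No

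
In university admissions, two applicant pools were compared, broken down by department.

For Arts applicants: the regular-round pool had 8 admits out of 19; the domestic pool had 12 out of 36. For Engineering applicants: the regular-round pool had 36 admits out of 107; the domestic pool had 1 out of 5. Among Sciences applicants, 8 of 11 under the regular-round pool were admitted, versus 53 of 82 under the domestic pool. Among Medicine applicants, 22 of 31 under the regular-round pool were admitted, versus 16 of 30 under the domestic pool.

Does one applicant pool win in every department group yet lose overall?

Yes

Arts: the regular-round pool 8/19 = 42.1%, the domestic pool 12/36 = 33.3% → the regular-round pool
Engineering: the regular-round pool 36/107 = 33.6%, the domestic pool 1/5 = 20.0% → the regular-round pool
Sciences: the regular-round pool 8/11 = 72.7%, the domestic pool 53/82 = 64.6% → the regular-round pool
Medicine: the regular-round pool 22/31 = 71.0%, the domestic pool 16/30 = 53.3% → the regular-round pool
Overall: the regular-round pool 74/168 = 44.0%, the domestic pool 82/153 = 53.6% → the domestic pool
The regular-round pool wins each department group but the domestic pool wins overall — the comparison reverses. The regular-round pool's applicants skew toward Engineering, which has a lower base rate.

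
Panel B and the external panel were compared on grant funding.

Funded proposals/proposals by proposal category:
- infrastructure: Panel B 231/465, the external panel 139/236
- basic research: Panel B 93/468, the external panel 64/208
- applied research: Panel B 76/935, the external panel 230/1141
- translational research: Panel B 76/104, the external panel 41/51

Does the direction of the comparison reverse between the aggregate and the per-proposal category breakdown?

Infrastructure: Panel B 231/465 = 49.7%, the external panel 139/236 = 58.9% → the external panel
Basic research: Panel B 93/468 = 19.9%, the external panel 64/208 = 30.8% → the external panel
Applied research: Panel B 76/935 = 8.1%, the external panel 230/1141 = 20.2% → the external panel
Translational research: Panel B 76/104 = 73.1%, the external panel 41/51 = 80.4% → the external panel
Overall: Panel B 476/1972 = 24.1%, the external panel 474/1636 = 29.0% → the external panel
The external panel wins overall and in every proposal group — no reversal.

No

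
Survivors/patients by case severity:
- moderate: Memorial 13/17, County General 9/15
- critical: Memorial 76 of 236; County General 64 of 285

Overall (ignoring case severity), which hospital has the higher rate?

Memorial

Moderate: Memorial 13/17 = 76.5%, County General 9/15 = 60.0% → Memorial
Critical: Memorial 76/236 = 32.2%, County General 64/285 = 22.5% → Memorial
Overall: Memorial 89/253 = 35.2%, County General 73/300 = 24.3% → Memorial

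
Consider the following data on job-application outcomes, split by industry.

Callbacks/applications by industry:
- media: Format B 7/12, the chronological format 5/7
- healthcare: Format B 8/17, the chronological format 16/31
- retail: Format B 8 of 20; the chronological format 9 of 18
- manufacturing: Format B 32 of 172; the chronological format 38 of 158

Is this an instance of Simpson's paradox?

Media: Format B 7/12 = 58.3%, the chronological format 5/7 = 71.4% → the chronological format
Healthcare: Format B 8/17 = 47.1%, the chronological format 16/31 = 51.6% → the chronological format
Retail: Format B 8/20 = 40.0%, the chronological format 9/18 = 50.0% → the chronological format
Manufacturing: Format B 32/172 = 18.6%, the chronological format 38/158 = 24.1% → the chronological format
Overall: Format B 55/221 = 24.9%, the chronological format 68/214 = 31.8% → the chronological format
The chronological format wins overall and in every industry group — no reversal.

No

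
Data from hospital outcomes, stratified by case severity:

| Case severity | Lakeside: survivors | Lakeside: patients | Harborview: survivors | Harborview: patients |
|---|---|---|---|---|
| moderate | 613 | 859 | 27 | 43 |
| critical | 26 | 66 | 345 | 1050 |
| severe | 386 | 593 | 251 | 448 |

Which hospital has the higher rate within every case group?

Moderate: Lakeside 613/859 = 71.4%, Harborview 27/43 = 62.8% → Lakeside
Critical: Lakeside 26/66 = 39.4%, Harborview 345/1050 = 32.9% → Lakeside
Severe: Lakeside 386/593 = 65.1%, Harborview 251/448 = 56.0% → Lakeside
Lakeside has the higher rate in all 3 groups.

Lakeside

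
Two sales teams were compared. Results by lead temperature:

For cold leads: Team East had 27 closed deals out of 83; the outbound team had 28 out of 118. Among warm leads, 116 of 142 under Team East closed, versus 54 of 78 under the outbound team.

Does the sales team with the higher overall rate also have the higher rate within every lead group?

Cold: Team East 27/83 = 32.5%, the outbound team 28/118 = 23.7% → Team East
Warm: Team East 116/142 = 81.7%, the outbound team 54/78 = 69.2% → Team East
Overall: Team East 143/225 = 63.6%, the outbound team 82/196 = 41.8% → Team East
Team East wins overall and in every lead group — no reversal.

Yes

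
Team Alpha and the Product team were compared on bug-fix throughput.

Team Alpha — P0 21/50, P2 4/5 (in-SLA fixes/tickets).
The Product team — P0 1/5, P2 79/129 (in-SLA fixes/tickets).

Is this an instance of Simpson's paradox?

Yes

P0: Team Alpha 21/50 = 42.0%, the Product team 1/5 = 20.0% → Team Alpha
P2: Team Alpha 4/5 = 80.0%, the Product team 79/129 = 61.2% → Team Alpha
Overall: Team Alpha 25/55 = 45.5%, the Product team 80/134 = 59.7% → the Product team
Team Alpha wins each ticket group but the Product team wins overall — the comparison reverses. Team Alpha's tickets skew toward P0, which has a lower base rate.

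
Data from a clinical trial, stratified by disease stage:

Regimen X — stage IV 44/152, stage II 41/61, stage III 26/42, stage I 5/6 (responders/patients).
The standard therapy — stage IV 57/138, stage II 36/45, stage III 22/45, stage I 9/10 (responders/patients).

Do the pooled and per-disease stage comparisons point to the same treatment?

No

Stage IV: Regimen X 44/152 = 28.9%, the standard therapy 57/138 = 41.3% → the standard therapy
Stage II: Regimen X 41/61 = 67.2%, the standard therapy 36/45 = 80.0% → the standard therapy
Stage III: Regimen X 26/42 = 61.9%, the standard therapy 22/45 = 48.9% → Regimen X
Stage I: Regimen X 5/6 = 83.3%, the standard therapy 9/10 = 90.0% → the standard therapy
Overall: Regimen X 116/261 = 44.4%, the standard therapy 124/238 = 52.1% → the standard therapy
Neither sweeps: Regimen X wins 1 of 4 groups, the standard therapy wins 3. The standard therapy wins overall but not every group — no Simpson reversal.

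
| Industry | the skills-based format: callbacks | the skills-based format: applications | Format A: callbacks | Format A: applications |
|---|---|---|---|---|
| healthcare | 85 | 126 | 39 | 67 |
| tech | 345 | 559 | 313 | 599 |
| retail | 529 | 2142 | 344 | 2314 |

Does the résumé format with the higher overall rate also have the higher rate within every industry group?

Yes

Healthcare: the skills-based format 85/126 = 67.5%, Format A 39/67 = 58.2% → the skills-based format
Tech: the skills-based format 345/559 = 61.7%, Format A 313/599 = 52.3% → the skills-based format
Retail: the skills-based format 529/2142 = 24.7%, Format A 344/2314 = 14.9% → the skills-based format
Overall: the skills-based format 959/2827 = 33.9%, Format A 696/2980 = 23.4% → the skills-based format
The skills-based format wins overall and in every industry group — no reversal.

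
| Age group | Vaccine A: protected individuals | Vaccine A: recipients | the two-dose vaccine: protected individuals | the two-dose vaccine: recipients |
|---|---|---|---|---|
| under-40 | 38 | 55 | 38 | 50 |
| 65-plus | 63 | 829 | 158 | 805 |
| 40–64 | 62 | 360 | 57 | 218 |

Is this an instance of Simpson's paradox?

No

Under-40: Vaccine A 38/55 = 69.1%, the two-dose vaccine 38/50 = 76.0% → the two-dose vaccine
65-plus: Vaccine A 63/829 = 7.6%, the two-dose vaccine 158/805 = 19.6% → the two-dose vaccine
40–64: Vaccine A 62/360 = 17.2%, the two-dose vaccine 57/218 = 26.1% → the two-dose vaccine
Overall: Vaccine A 163/1244 = 13.1%, the two-dose vaccine 253/1073 = 23.6% → the two-dose vaccine
The two-dose vaccine wins overall and in every age group — no reversal.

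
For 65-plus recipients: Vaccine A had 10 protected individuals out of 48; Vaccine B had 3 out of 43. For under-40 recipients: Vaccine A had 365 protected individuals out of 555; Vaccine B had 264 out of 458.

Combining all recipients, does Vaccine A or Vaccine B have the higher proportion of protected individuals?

Vaccine A

65-plus: Vaccine A 10/48 = 20.8%, Vaccine B 3/43 = 7.0% → Vaccine A
Under-40: Vaccine A 365/555 = 65.8%, Vaccine B 264/458 = 57.6% → Vaccine A
Overall: Vaccine A 375/603 = 62.2%, Vaccine B 267/501 = 53.3% → Vaccine A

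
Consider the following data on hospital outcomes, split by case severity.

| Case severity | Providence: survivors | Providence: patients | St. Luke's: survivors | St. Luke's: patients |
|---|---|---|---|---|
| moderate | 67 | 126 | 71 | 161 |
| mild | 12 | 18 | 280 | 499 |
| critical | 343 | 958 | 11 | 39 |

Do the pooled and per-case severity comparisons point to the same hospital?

No

Moderate: Providence 67/126 = 53.2%, St. Luke's 71/161 = 44.1% → Providence
Mild: Providence 12/18 = 66.7%, St. Luke's 280/499 = 56.1% → Providence
Critical: Providence 343/958 = 35.8%, St. Luke's 11/39 = 28.2% → Providence
Overall: Providence 422/1102 = 38.3%, St. Luke's 362/699 = 51.8% → St. Luke's
Providence wins each case group but St. Luke's wins overall — the comparison reverses. Providence's patients skew toward critical, which has a lower base rate.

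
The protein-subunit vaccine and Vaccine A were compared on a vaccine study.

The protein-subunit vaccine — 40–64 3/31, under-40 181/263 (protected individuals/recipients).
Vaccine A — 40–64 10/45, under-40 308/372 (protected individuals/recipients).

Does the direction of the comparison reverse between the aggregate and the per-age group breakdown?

40–64: the protein-subunit vaccine 3/31 = 9.7%, Vaccine A 10/45 = 22.2% → Vaccine A
Under-40: the protein-subunit vaccine 181/263 = 68.8%, Vaccine A 308/372 = 82.8% → Vaccine A
Overall: the protein-subunit vaccine 184/294 = 62.6%, Vaccine A 318/417 = 76.3% → Vaccine A
Vaccine A wins overall and in every age group — no reversal.

No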